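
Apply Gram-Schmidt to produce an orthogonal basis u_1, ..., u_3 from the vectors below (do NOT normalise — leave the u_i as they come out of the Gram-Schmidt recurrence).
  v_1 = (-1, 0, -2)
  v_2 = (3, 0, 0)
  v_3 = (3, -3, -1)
Orthogonal basis:
  u_1 = (-1, 0, -2)
  u_2 = (12/5, 0, -6/5)
  u_3 = (0, -3, 0)

Apply the Gram-Schmidt recurrence
  u_1 = v_1
  u_i = v_i − Σ_{j<i} ((v_i · u_j) / (u_j · u_j)) · u_j.

Step by step this gives:
  u_1 = (-1, 0, -2)
  u_2 = (12/5, 0, -6/5)
  u_3 = (0, -3, 0)

Orthogonality check:
  u_2 · u_1 = 0 (should be 0)
  u_3 · u_1 = 0 (should be 0)
  u_3 · u_2 = 0 (should be 0)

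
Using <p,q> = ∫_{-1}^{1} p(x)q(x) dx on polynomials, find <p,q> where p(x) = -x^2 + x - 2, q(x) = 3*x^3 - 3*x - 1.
<p,q> = 58/15

Expand the product: p(x)·q(x) = -3*x^5 + 3*x^4 - 3*x^3 - 2*x^2 + 5*x + 2.
∫_{-1}^{1} of each monomial x^k gives [2/(k+1) if k even, 0 if k odd]. Integrating term-by-term (or equivalently evaluating the antiderivative F(x) = -x^6/2 + 3*x^5/5 - 3*x^4/4 - 2*x^3/3 + 5*x^2/2 + 2*x at the endpoints):
  F(1) − F(−1) = 191/60 − (-41/60) = 58/15.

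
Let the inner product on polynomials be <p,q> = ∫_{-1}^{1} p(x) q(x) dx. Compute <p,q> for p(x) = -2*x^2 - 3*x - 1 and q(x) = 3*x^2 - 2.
<p,q> = 34/15

Expand the product: p(x)·q(x) = -6*x^4 - 9*x^3 + x^2 + 6*x + 2.
∫_{-1}^{1} of each monomial x^k gives [2/(k+1) if k even, 0 if k odd]. Integrating term-by-term (or equivalently evaluating the antiderivative F(x) = -6*x^5/5 - 9*x^4/4 + x^3/3 + 3*x^2 + 2*x at the endpoints):
  F(1) − F(−1) = 113/60 − (-23/60) = 34/15.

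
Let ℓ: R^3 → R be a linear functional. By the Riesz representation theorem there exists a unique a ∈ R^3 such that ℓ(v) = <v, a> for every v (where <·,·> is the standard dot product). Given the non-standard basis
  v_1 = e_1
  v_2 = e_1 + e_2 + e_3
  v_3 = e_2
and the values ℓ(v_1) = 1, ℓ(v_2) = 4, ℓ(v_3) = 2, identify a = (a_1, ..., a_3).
a = (1, 2, 1)

Write a = (a_1, ..., a_3) in the standard basis. For each basis vector v_i, ℓ(v_i) = <v_i, a> is a linear equation in the a_j's. Collect the n equations into a matrix system V a = ℓ, where row i of V is v_i (expressed in the standard basis). Since V is invertible (lower-triangular with 1s on the diagonal, up to permutation), solve by back-substitution:
  V =
[[1, 0, 0],
 [1, 1, 1],
 [0, 1, 0]]
  V a = (1, 4, 2)
Solving gives a = (1, 2, 1).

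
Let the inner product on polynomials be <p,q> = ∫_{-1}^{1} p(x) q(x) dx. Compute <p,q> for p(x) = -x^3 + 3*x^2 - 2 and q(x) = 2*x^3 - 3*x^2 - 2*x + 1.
<p,q> = -48/35

Expand the product: p(x)·q(x) = -2*x^6 + 9*x^5 - 7*x^4 - 11*x^3 + 9*x^2 + 4*x - 2.
∫_{-1}^{1} of each monomial x^k gives [2/(k+1) if k even, 0 if k odd]. Integrating term-by-term (or equivalently evaluating the antiderivative F(x) = -2*x^7/7 + 3*x^6/2 - 7*x^5/5 - 11*x^4/4 + 3*x^3 + 2*x^2 - 2*x at the endpoints):
  F(1) − F(−1) = 9/140 − (201/140) = -48/35.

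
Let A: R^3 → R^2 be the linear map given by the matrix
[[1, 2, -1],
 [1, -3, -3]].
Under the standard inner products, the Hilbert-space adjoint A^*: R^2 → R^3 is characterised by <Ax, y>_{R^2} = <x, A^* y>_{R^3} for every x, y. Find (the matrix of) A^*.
A^* = A^T =
[[1, 1],
 [2, -3],
 [-1, -3]]

For real matrices with standard dot products, the defining identity <Ax, y> = <x, A^* y> gives (Ax)^T y = x^T (A^*) y, i.e. x^T A^T y = x^T (A^*) y. Since this holds for all x, y, we must have A^* = A^T. Therefore
A^* =
[[1, 1],
 [2, -3],
 [-1, -3]].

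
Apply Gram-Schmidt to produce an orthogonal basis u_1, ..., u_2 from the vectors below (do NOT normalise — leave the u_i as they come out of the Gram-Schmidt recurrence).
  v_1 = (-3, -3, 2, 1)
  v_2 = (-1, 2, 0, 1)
Orthogonal basis:
  u_1 = (-3, -3, 2, 1)
  u_2 = (-29/23, 40/23, 4/23, 25/23)

Apply the Gram-Schmidt recurrence
  u_1 = v_1
  u_i = v_i − Σ_{j<i} ((v_i · u_j) / (u_j · u_j)) · u_j.

Step by step this gives:
  u_1 = (-3, -3, 2, 1)
  u_2 = (-29/23, 40/23, 4/23, 25/23)

Orthogonality check:
  u_2 · u_1 = 0 (should be 0)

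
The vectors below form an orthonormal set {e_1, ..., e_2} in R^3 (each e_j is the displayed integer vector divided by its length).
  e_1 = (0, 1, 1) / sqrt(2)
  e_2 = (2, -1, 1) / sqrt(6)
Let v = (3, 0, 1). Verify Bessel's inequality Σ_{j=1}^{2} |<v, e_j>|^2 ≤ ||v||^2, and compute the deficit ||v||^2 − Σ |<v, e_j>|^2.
Σ |<v, e_j>|^2 = 26/3; ||v||^2 = 10; deficit = 4/3

Write each e_j = u_j / sqrt(<u_j, u_j>) where u_j is the displayed integer vector. Then <v, e_j> = <v, u_j> / sqrt(<u_j, u_j>), so |<v, e_j>|^2 = <v, u_j>^2 / <u_j, u_j>.
Coefficients: <v, e_1> = 1/sqrt(2), <v, e_2> = 7/sqrt(6).
Square and sum: Σ |<v, e_j>|^2 = 26/3.
Compute ||v||^2 = v·v = 10.
Deficit = 10 − 26/3 = 4/3 ≥ 0, confirming Bessel's inequality. (The deficit equals ||v − Σ <v,e_j> e_j||^2, the squared distance from v to span{e_j}.)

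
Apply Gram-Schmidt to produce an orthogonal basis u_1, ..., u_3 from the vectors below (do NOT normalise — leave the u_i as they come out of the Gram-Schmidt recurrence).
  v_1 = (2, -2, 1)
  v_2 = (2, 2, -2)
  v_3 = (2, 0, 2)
Orthogonal basis:
  u_1 = (2, -2, 1)
  u_2 = (22/9, 14/9, -16/9)
  u_3 = (5/13, 15/13, 20/13)

Apply the Gram-Schmidt recurrence
  u_1 = v_1
  u_i = v_i − Σ_{j<i} ((v_i · u_j) / (u_j · u_j)) · u_j.

Step by step this gives:
  u_1 = (2, -2, 1)
  u_2 = (22/9, 14/9, -16/9)
  u_3 = (5/13, 15/13, 20/13)

Orthogonality check:
  u_2 · u_1 = 0 (should be 0)
  u_3 · u_1 = 0 (should be 0)
  u_3 · u_2 = 0 (should be 0)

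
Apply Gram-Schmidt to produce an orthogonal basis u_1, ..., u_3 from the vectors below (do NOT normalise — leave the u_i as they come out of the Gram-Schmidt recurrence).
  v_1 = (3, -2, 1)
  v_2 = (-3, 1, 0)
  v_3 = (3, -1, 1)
Orthogonal basis:
  u_1 = (3, -2, 1)
  u_2 = (-9/14, -4/7, 11/14)
  u_3 = (3/19, 9/19, 9/19)

Apply the Gram-Schmidt recurrence
  u_1 = v_1
  u_i = v_i − Σ_{j<i} ((v_i · u_j) / (u_j · u_j)) · u_j.

Step by step this gives:
  u_1 = (3, -2, 1)
  u_2 = (-9/14, -4/7, 11/14)
  u_3 = (3/19, 9/19, 9/19)

Orthogonality check:
  u_2 · u_1 = 0 (should be 0)
  u_3 · u_1 = 0 (should be 0)
  u_3 · u_2 = 0 (should be 0)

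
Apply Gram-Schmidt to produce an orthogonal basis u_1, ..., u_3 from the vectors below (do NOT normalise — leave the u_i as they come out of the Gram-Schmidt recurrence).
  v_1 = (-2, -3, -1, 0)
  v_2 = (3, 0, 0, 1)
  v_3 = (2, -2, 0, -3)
Orthogonal basis:
  u_1 = (-2, -3, -1, 0)
  u_2 = (15/7, -9/7, -3/7, 1)
  u_3 = (61/52, -47/52, 19/52, -183/52)

Apply the Gram-Schmidt recurrence
  u_1 = v_1
  u_i = v_i − Σ_{j<i} ((v_i · u_j) / (u_j · u_j)) · u_j.

Step by step this gives:
  u_1 = (-2, -3, -1, 0)
  u_2 = (15/7, -9/7, -3/7, 1)
  u_3 = (61/52, -47/52, 19/52, -183/52)

Orthogonality check:
  u_2 · u_1 = 0 (should be 0)
  u_3 · u_1 = 0 (should be 0)
  u_3 · u_2 = 0 (should be 0)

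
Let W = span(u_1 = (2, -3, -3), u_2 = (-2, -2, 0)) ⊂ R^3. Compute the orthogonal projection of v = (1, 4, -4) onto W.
proj_W(v) = (130/43, 85/43, -27/43)

Set up U = [u_1 | ... | u_2] ∈ R^(3×2). The projector onto W = col(U) is P = U (U^T U)^(-1) U^T.
Compute U^T U =
  [22, 2]
  [2, 8],
and U^T v = (2, -10).
Solve U^T U · c = U^T v for the coefficients: c = (9/43, -56/43). The projection is proj_W(v) = U c.
Check: (v - proj_W(v)) · u_1 = 0  (should be 0).
Check: (v - proj_W(v)) · u_2 = 0  (should be 0).
Result: proj_W(v) = (130/43, 85/43, -27/43).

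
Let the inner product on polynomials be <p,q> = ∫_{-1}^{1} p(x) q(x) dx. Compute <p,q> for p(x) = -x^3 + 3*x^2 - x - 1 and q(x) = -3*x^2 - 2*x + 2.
<p,q> = 8/15

Expand the product: p(x)·q(x) = 3*x^5 - 7*x^4 - 5*x^3 + 11*x^2 - 2.
∫_{-1}^{1} of each monomial x^k gives [2/(k+1) if k even, 0 if k odd]. Integrating term-by-term (or equivalently evaluating the antiderivative F(x) = x^6/2 - 7*x^5/5 - 5*x^4/4 + 11*x^3/3 - 2*x at the endpoints):
  F(1) − F(−1) = -29/60 − (-61/60) = 8/15.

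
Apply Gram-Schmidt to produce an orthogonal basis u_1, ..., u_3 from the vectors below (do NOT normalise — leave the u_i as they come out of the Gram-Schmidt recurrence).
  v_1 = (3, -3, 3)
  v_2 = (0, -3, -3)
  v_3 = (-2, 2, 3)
Orthogonal basis:
  u_1 = (3, -3, 3)
  u_2 = (0, -3, -3)
  u_3 = (-5/3, -5/6, 5/6)

Apply the Gram-Schmidt recurrence
  u_1 = v_1
  u_i = v_i − Σ_{j<i} ((v_i · u_j) / (u_j · u_j)) · u_j.

Step by step this gives:
  u_1 = (3, -3, 3)
  u_2 = (0, -3, -3)
  u_3 = (-5/3, -5/6, 5/6)

Orthogonality check:
  u_2 · u_1 = 0 (should be 0)
  u_3 · u_1 = 0 (should be 0)
  u_3 · u_2 = 0 (should be 0)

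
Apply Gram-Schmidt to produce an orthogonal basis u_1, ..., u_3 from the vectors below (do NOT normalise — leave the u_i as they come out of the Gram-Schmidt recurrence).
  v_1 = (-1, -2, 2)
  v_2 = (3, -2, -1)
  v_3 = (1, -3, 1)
Orthogonal basis:
  u_1 = (-1, -2, 2)
  u_2 = (26/9, -20/9, -7/9)
  u_3 = (-6/125, -1/25, -8/125)

Apply the Gram-Schmidt recurrence
  u_1 = v_1
  u_i = v_i − Σ_{j<i} ((v_i · u_j) / (u_j · u_j)) · u_j.

Step by step this gives:
  u_1 = (-1, -2, 2)
  u_2 = (26/9, -20/9, -7/9)
  u_3 = (-6/125, -1/25, -8/125)

Orthogonality check:
  u_2 · u_1 = 0 (should be 0)
  u_3 · u_1 = 0 (should be 0)
  u_3 · u_2 = 0 (should be 0)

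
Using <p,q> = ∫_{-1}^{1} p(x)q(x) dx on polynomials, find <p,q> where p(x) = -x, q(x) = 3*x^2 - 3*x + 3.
<p,q> = 2

Expand the product: p(x)·q(x) = -3*x^3 + 3*x^2 - 3*x.
∫_{-1}^{1} of each monomial x^k gives [2/(k+1) if k even, 0 if k odd]. Integrating term-by-term (or equivalently evaluating the antiderivative F(x) = -3*x^4/4 + x^3 - 3*x^2/2 at the endpoints):
  F(1) − F(−1) = -5/4 − (-13/4) = 2.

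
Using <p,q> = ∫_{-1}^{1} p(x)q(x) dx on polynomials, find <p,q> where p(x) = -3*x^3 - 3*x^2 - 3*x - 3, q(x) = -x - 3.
<p,q> = 136/5

Expand the product: p(x)·q(x) = 3*x^4 + 12*x^3 + 12*x^2 + 12*x + 9.
∫_{-1}^{1} of each monomial x^k gives [2/(k+1) if k even, 0 if k odd]. Integrating term-by-term (or equivalently evaluating the antiderivative F(x) = 3*x^5/5 + 3*x^4 + 4*x^3 + 6*x^2 + 9*x at the endpoints):
  F(1) − F(−1) = 113/5 − (-23/5) = 136/5.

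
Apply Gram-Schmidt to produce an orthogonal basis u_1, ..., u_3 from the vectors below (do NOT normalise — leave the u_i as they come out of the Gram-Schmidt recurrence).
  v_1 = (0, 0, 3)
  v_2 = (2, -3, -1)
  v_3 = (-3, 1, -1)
Orthogonal basis:
  u_1 = (0, 0, 3)
  u_2 = (2, -3, 0)
  u_3 = (-21/13, -14/13, 0)

Apply the Gram-Schmidt recurrence
  u_1 = v_1
  u_i = v_i − Σ_{j<i} ((v_i · u_j) / (u_j · u_j)) · u_j.

Step by step this gives:
  u_1 = (0, 0, 3)
  u_2 = (2, -3, 0)
  u_3 = (-21/13, -14/13, 0)

Orthogonality check:
  u_2 · u_1 = 0 (should be 0)
  u_3 · u_1 = 0 (should be 0)
  u_3 · u_2 = 0 (should be 0)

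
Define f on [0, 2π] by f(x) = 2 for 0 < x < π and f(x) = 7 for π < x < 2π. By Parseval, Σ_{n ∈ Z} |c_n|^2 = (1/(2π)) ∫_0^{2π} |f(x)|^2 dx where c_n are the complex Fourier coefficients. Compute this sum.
Σ |c_n|^2 = 53/2

Parseval equates the L^2 energy of f (normalised by 1/(2π)) with the ℓ^2 sum of its Fourier coefficients: (1/(2π)) ∫_0^{2π} |f|^2 = Σ |c_n|^2.
Compute the left side: (1/(2π)) [∫_0^π 2^2 dx + ∫_π^{2π} 7^2 dx] = (1/(2π)) · (4π + 49π) = (4 + 49)/2 = 53/2.
So Σ_{n ∈ Z} |c_n|^2 = 53/2.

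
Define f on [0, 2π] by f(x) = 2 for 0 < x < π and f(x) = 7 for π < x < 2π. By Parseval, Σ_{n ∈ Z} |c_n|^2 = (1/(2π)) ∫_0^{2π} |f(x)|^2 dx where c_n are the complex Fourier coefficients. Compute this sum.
Σ |c_n|^2 = 53/2

Parseval equates the L^2 energy of f (normalised by 1/(2π)) with the ℓ^2 sum of its Fourier coefficients: (1/(2π)) ∫_0^{2π} |f|^2 = Σ |c_n|^2.
Compute the left side: (1/(2π)) [∫_0^π 2^2 dx + ∫_π^{2π} 7^2 dx] = (1/(2π)) · (4π + 49π) = (4 + 49)/2 = 53/2.
So Σ_{n ∈ Z} |c_n|^2 = 53/2.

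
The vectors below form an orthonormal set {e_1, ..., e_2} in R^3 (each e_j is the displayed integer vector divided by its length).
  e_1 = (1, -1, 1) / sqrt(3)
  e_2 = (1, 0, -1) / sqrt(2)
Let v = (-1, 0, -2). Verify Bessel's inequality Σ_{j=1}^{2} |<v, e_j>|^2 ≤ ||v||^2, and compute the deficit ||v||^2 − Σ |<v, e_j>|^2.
Σ |<v, e_j>|^2 = 7/2; ||v||^2 = 5; deficit = 3/2

Write each e_j = u_j / sqrt(<u_j, u_j>) where u_j is the displayed integer vector. Then <v, e_j> = <v, u_j> / sqrt(<u_j, u_j>), so |<v, e_j>|^2 = <v, u_j>^2 / <u_j, u_j>.
Coefficients: <v, e_1> = -3/sqrt(3), <v, e_2> = 1/sqrt(2).
Square and sum: Σ |<v, e_j>|^2 = 7/2.
Compute ||v||^2 = v·v = 5.
Deficit = 5 − 7/2 = 3/2 ≥ 0, confirming Bessel's inequality. (The deficit equals ||v − Σ <v,e_j> e_j||^2, the squared distance from v to span{e_j}.)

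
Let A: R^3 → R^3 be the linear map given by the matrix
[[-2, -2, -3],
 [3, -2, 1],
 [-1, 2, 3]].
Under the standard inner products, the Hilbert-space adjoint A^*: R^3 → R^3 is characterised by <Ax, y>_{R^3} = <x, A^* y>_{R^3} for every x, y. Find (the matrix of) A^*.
A^* = A^T =
[[-2, 3, -1],
 [-2, -2, 2],
 [-3, 1, 3]]

For real matrices with standard dot products, the defining identity <Ax, y> = <x, A^* y> gives (Ax)^T y = x^T (A^*) y, i.e. x^T A^T y = x^T (A^*) y. Since this holds for all x, y, we must have A^* = A^T. Therefore
A^* =
[[-2, 3, -1],
 [-2, -2, 2],
 [-3, 1, 3]].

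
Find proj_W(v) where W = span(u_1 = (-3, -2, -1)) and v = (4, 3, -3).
proj_W(v) = (45/14, 15/7, 15/14)

Set up U = [u_1 | ... | u_1] ∈ R^(3×1). The projector onto W = col(U) is P = U (U^T U)^(-1) U^T.
Compute U^T U =
  [14],
and U^T v = (-15).
Solve U^T U · c = U^T v for the coefficients: c = (-15/14). The projection is proj_W(v) = U c.
Check: (v - proj_W(v)) · u_1 = 0  (should be 0).
Result: proj_W(v) = (45/14, 15/7, 15/14).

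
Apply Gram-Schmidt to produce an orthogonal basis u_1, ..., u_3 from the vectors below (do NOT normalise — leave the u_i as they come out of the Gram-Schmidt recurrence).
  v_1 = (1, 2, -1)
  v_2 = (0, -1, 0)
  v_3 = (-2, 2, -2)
Orthogonal basis:
  u_1 = (1, 2, -1)
  u_2 = (1/3, -1/3, -1/3)
  u_3 = (-2, 0, -2)

Apply the Gram-Schmidt recurrence
  u_1 = v_1
  u_i = v_i − Σ_{j<i} ((v_i · u_j) / (u_j · u_j)) · u_j.

Step by step this gives:
  u_1 = (1, 2, -1)
  u_2 = (1/3, -1/3, -1/3)
  u_3 = (-2, 0, -2)

Orthogonality check:
  u_2 · u_1 = 0 (should be 0)
  u_3 · u_1 = 0 (should be 0)
  u_3 · u_2 = 0 (should be 0)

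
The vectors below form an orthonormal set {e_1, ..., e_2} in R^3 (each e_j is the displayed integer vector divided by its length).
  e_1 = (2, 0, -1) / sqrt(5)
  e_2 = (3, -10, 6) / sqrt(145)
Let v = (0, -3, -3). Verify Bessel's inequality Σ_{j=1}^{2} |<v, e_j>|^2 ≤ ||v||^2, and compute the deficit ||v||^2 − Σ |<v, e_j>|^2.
Σ |<v, e_j>|^2 = 81/29; ||v||^2 = 18; deficit = 441/29

Write each e_j = u_j / sqrt(<u_j, u_j>) where u_j is the displayed integer vector. Then <v, e_j> = <v, u_j> / sqrt(<u_j, u_j>), so |<v, e_j>|^2 = <v, u_j>^2 / <u_j, u_j>.
Coefficients: <v, e_1> = 3/sqrt(5), <v, e_2> = 12/sqrt(145).
Square and sum: Σ |<v, e_j>|^2 = 81/29.
Compute ||v||^2 = v·v = 18.
Deficit = 18 − 81/29 = 441/29 ≥ 0, confirming Bessel's inequality. (The deficit equals ||v − Σ <v,e_j> e_j||^2, the squared distance from v to span{e_j}.)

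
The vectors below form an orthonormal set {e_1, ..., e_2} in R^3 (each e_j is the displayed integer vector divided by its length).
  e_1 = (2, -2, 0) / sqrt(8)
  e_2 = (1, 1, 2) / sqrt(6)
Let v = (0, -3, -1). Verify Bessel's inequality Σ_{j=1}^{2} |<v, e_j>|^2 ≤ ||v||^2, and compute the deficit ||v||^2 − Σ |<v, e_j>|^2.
Σ |<v, e_j>|^2 = 26/3; ||v||^2 = 10; deficit = 4/3

Write each e_j = u_j / sqrt(<u_j, u_j>) where u_j is the displayed integer vector. Then <v, e_j> = <v, u_j> / sqrt(<u_j, u_j>), so |<v, e_j>|^2 = <v, u_j>^2 / <u_j, u_j>.
Coefficients: <v, e_1> = 6/sqrt(8), <v, e_2> = -5/sqrt(6).
Square and sum: Σ |<v, e_j>|^2 = 26/3.
Compute ||v||^2 = v·v = 10.
Deficit = 10 − 26/3 = 4/3 ≥ 0, confirming Bessel's inequality. (The deficit equals ||v − Σ <v,e_j> e_j||^2, the squared distance from v to span{e_j}.)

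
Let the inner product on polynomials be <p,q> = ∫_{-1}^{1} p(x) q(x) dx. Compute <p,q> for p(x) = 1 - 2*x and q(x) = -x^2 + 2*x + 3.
<p,q> = 8/3

Expand the product: p(x)·q(x) = 2*x^3 - 5*x^2 - 4*x + 3.
∫_{-1}^{1} of each monomial x^k gives [2/(k+1) if k even, 0 if k odd]. Integrating term-by-term (or equivalently evaluating the antiderivative F(x) = x^4/2 - 5*x^3/3 - 2*x^2 + 3*x at the endpoints):
  F(1) − F(−1) = -1/6 − (-17/6) = 8/3.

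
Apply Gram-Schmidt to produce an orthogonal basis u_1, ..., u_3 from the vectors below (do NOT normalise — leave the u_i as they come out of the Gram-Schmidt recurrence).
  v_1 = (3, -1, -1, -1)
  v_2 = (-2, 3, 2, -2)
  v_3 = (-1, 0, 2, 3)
Orthogonal basis:
  u_1 = (3, -1, -1, -1)
  u_2 = (1/4, 9/4, 5/4, -11/4)
  u_3 = (21/19, 16/57, 106/57, 67/57)

Apply the Gram-Schmidt recurrence
  u_1 = v_1
  u_i = v_i − Σ_{j<i} ((v_i · u_j) / (u_j · u_j)) · u_j.

Step by step this gives:
  u_1 = (3, -1, -1, -1)
  u_2 = (1/4, 9/4, 5/4, -11/4)
  u_3 = (21/19, 16/57, 106/57, 67/57)

Orthogonality check:
  u_2 · u_1 = 0 (should be 0)
  u_3 · u_1 = 0 (should be 0)
  u_3 · u_2 = 0 (should be 0)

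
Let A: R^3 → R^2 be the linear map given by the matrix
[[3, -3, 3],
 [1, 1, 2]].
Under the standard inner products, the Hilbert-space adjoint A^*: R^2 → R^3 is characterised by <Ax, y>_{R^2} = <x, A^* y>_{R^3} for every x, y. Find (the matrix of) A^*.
A^* = A^T =
[[3, 1],
 [-3, 1],
 [3, 2]]

For real matrices with standard dot products, the defining identity <Ax, y> = <x, A^* y> gives (Ax)^T y = x^T (A^*) y, i.e. x^T A^T y = x^T (A^*) y. Since this holds for all x, y, we must have A^* = A^T. Therefore
A^* =
[[3, 1],
 [-3, 1],
 [3, 2]].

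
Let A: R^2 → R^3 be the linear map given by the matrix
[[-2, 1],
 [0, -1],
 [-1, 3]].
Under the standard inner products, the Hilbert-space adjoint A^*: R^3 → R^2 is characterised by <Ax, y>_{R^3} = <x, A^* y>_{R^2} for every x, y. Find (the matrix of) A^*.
A^* = A^T =
[[-2, 0, -1],
 [1, -1, 3]]

For real matrices with standard dot products, the defining identity <Ax, y> = <x, A^* y> gives (Ax)^T y = x^T (A^*) y, i.e. x^T A^T y = x^T (A^*) y. Since this holds for all x, y, we must have A^* = A^T. Therefore
A^* =
[[-2, 0, -1],
 [1, -1, 3]].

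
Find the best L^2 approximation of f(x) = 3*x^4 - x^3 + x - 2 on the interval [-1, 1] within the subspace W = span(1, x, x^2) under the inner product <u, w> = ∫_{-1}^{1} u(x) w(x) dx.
g(x) = 18*x^2/7 + 2*x/5 - 79/35

The best approximation g ∈ W is the orthogonal projection of f onto W. Writing g = a_0 + a_1 x + a_2 x^2, the coefficients solve the normal equations G · a = b where
  G_{ij} = <φ_i, φ_j> and b_i = <f, φ_i>, with φ_0 = 1, φ_1 = x, φ_2 = x^2.
G =
  [2, 0, 2/3]
  [0, 2/3, 0]
  [2/3, 0, 2/5],
b = (-14/5, 4/15, -10/21).
Solving gives a_0 = -79/35, a_1 = 2/5, a_2 = 18/7, so
  g(x) = 18*x^2/7 + 2*x/5 - 79/35.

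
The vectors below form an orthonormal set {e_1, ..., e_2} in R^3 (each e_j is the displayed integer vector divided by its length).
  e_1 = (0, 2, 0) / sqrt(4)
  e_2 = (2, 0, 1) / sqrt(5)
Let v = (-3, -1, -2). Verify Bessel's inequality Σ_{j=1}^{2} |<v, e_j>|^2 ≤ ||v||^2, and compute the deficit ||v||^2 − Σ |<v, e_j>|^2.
Σ |<v, e_j>|^2 = 69/5; ||v||^2 = 14; deficit = 1/5

Write each e_j = u_j / sqrt(<u_j, u_j>) where u_j is the displayed integer vector. Then <v, e_j> = <v, u_j> / sqrt(<u_j, u_j>), so |<v, e_j>|^2 = <v, u_j>^2 / <u_j, u_j>.
Coefficients: <v, e_1> = -2/sqrt(4), <v, e_2> = -8/sqrt(5).
Square and sum: Σ |<v, e_j>|^2 = 69/5.
Compute ||v||^2 = v·v = 14.
Deficit = 14 − 69/5 = 1/5 ≥ 0, confirming Bessel's inequality. (The deficit equals ||v − Σ <v,e_j> e_j||^2, the squared distance from v to span{e_j}.)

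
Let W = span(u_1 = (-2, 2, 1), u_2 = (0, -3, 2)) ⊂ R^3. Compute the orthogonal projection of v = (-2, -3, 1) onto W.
proj_W(v) = (-62/101, -223/101, 221/101)

Set up U = [u_1 | ... | u_2] ∈ R^(3×2). The projector onto W = col(U) is P = U (U^T U)^(-1) U^T.
Compute U^T U =
  [9, -4]
  [-4, 13],
and U^T v = (-1, 11).
Solve U^T U · c = U^T v for the coefficients: c = (31/101, 95/101). The projection is proj_W(v) = U c.
Check: (v - proj_W(v)) · u_1 = 0  (should be 0).
Check: (v - proj_W(v)) · u_2 = 0  (should be 0).
Result: proj_W(v) = (-62/101, -223/101, 221/101).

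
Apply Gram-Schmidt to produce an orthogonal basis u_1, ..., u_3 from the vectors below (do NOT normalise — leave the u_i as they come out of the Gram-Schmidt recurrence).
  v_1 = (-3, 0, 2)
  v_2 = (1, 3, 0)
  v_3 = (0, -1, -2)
Orthogonal basis:
  u_1 = (-3, 0, 2)
  u_2 = (4/13, 3, 6/13)
  u_3 = (-96/121, 32/121, -144/121)

Apply the Gram-Schmidt recurrence
  u_1 = v_1
  u_i = v_i − Σ_{j<i} ((v_i · u_j) / (u_j · u_j)) · u_j.

Step by step this gives:
  u_1 = (-3, 0, 2)
  u_2 = (4/13, 3, 6/13)
  u_3 = (-96/121, 32/121, -144/121)

Orthogonality check:
  u_2 · u_1 = 0 (should be 0)
  u_3 · u_1 = 0 (should be 0)
  u_3 · u_2 = 0 (should be 0)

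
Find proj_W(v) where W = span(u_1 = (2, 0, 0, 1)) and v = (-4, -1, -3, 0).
proj_W(v) = (-16/5, 0, 0, -8/5)

Set up U = [u_1 | ... | u_1] ∈ R^(4×1). The projector onto W = col(U) is P = U (U^T U)^(-1) U^T.
Compute U^T U =
  [5],
and U^T v = (-8).
Solve U^T U · c = U^T v for the coefficients: c = (-8/5). The projection is proj_W(v) = U c.
Check: (v - proj_W(v)) · u_1 = 0  (should be 0).
Result: proj_W(v) = (-16/5, 0, 0, -8/5).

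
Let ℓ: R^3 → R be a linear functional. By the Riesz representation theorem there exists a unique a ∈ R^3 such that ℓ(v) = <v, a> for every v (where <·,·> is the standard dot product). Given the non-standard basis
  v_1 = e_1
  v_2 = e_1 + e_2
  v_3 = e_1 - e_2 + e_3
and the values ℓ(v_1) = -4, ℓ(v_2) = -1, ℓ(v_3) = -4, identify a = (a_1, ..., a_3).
a = (-4, 3, 3)

Write a = (a_1, ..., a_3) in the standard basis. For each basis vector v_i, ℓ(v_i) = <v_i, a> is a linear equation in the a_j's. Collect the n equations into a matrix system V a = ℓ, where row i of V is v_i (expressed in the standard basis). Since V is invertible (lower-triangular with 1s on the diagonal, up to permutation), solve by back-substitution:
  V =
[[1, 0, 0],
 [1, 1, 0],
 [1, -1, 1]]
  V a = (-4, -1, -4)
Solving gives a = (-4, 3, 3).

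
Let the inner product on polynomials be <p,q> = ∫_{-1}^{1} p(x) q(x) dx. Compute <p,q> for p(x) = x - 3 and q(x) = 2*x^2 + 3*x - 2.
<p,q> = 10

Expand the product: p(x)·q(x) = 2*x^3 - 3*x^2 - 11*x + 6.
∫_{-1}^{1} of each monomial x^k gives [2/(k+1) if k even, 0 if k odd]. Integrating term-by-term (or equivalently evaluating the antiderivative F(x) = x^4/2 - x^3 - 11*x^2/2 + 6*x at the endpoints):
  F(1) − F(−1) = 0 − (-10) = 10.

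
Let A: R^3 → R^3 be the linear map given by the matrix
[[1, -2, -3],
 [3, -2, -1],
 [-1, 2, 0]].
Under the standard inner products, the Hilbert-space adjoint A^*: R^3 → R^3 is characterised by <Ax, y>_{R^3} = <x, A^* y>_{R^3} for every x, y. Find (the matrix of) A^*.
A^* = A^T =
[[1, 3, -1],
 [-2, -2, 2],
 [-3, -1, 0]]

For real matrices with standard dot products, the defining identity <Ax, y> = <x, A^* y> gives (Ax)^T y = x^T (A^*) y, i.e. x^T A^T y = x^T (A^*) y. Since this holds for all x, y, we must have A^* = A^T. Therefore
A^* =
[[1, 3, -1],
 [-2, -2, 2],
 [-3, -1, 0]].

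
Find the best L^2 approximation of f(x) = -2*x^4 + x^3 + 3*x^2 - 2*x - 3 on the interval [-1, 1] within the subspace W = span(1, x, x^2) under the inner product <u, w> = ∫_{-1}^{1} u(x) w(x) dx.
g(x) = 9*x^2/7 - 7*x/5 - 99/35

The best approximation g ∈ W is the orthogonal projection of f onto W. Writing g = a_0 + a_1 x + a_2 x^2, the coefficients solve the normal equations G · a = b where
  G_{ij} = <φ_i, φ_j> and b_i = <f, φ_i>, with φ_0 = 1, φ_1 = x, φ_2 = x^2.
G =
  [2, 0, 2/3]
  [0, 2/3, 0]
  [2/3, 0, 2/5],
b = (-24/5, -14/15, -48/35).
Solving gives a_0 = -99/35, a_1 = -7/5, a_2 = 9/7, so
  g(x) = 9*x^2/7 - 7*x/5 - 99/35.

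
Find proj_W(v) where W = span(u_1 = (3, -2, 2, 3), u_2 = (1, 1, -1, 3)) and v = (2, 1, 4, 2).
proj_W(v) = (257/124, -183/124, 183/124, 243/124)

Set up U = [u_1 | ... | u_2] ∈ R^(4×2). The projector onto W = col(U) is P = U (U^T U)^(-1) U^T.
Compute U^T U =
  [26, 8]
  [8, 12],
and U^T v = (18, 5).
Solve U^T U · c = U^T v for the coefficients: c = (22/31, -7/124). The projection is proj_W(v) = U c.
Check: (v - proj_W(v)) · u_1 = 0  (should be 0).
Check: (v - proj_W(v)) · u_2 = 0  (should be 0).
Result: proj_W(v) = (257/124, -183/124, 183/124, 243/124).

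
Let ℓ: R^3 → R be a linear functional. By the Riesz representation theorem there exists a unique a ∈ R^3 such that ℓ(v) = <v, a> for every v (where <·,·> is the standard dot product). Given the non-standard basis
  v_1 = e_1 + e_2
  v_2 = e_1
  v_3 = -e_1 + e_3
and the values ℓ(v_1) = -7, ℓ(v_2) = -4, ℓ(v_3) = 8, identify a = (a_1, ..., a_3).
a = (-4, -3, 4)

Write a = (a_1, ..., a_3) in the standard basis. For each basis vector v_i, ℓ(v_i) = <v_i, a> is a linear equation in the a_j's. Collect the n equations into a matrix system V a = ℓ, where row i of V is v_i (expressed in the standard basis). Since V is invertible (lower-triangular with 1s on the diagonal, up to permutation), solve by back-substitution:
  V =
[[1, 1, 0],
 [1, 0, 0],
 [-1, 0, 1]]
  V a = (-7, -4, 8)
Solving gives a = (-4, -3, 4).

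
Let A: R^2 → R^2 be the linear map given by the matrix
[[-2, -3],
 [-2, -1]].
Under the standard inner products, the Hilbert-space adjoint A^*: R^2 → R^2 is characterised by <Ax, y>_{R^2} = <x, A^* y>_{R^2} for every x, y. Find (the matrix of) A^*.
A^* = A^T =
[[-2, -2],
 [-3, -1]]

For real matrices with standard dot products, the defining identity <Ax, y> = <x, A^* y> gives (Ax)^T y = x^T (A^*) y, i.e. x^T A^T y = x^T (A^*) y. Since this holds for all x, y, we must have A^* = A^T. Therefore
A^* =
[[-2, -2],
 [-3, -1]].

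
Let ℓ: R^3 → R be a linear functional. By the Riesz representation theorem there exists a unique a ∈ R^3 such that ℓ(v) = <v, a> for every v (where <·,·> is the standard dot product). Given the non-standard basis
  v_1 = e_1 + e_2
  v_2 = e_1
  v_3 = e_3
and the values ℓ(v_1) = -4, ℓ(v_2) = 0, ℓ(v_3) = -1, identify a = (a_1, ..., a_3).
a = (0, -4, -1)

Write a = (a_1, ..., a_3) in the standard basis. For each basis vector v_i, ℓ(v_i) = <v_i, a> is a linear equation in the a_j's. Collect the n equations into a matrix system V a = ℓ, where row i of V is v_i (expressed in the standard basis). Since V is invertible (lower-triangular with 1s on the diagonal, up to permutation), solve by back-substitution:
  V =
[[1, 1, 0],
 [1, 0, 0],
 [0, 0, 1]]
  V a = (-4, 0, -1)
Solving gives a = (0, -4, -1).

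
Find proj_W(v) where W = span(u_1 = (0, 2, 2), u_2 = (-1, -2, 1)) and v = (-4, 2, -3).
proj_W(v) = (7/11, 5/11, -16/11)

Set up U = [u_1 | ... | u_2] ∈ R^(3×2). The projector onto W = col(U) is P = U (U^T U)^(-1) U^T.
Compute U^T U =
  [8, -2]
  [-2, 6],
and U^T v = (-2, -3).
Solve U^T U · c = U^T v for the coefficients: c = (-9/22, -7/11). The projection is proj_W(v) = U c.
Check: (v - proj_W(v)) · u_1 = 0  (should be 0).
Check: (v - proj_W(v)) · u_2 = 0  (should be 0).
Result: proj_W(v) = (7/11, 5/11, -16/11).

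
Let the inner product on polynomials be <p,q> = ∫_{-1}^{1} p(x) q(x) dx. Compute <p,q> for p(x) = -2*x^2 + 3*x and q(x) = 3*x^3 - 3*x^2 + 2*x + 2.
<p,q> = 22/3

Expand the product: p(x)·q(x) = -6*x^5 + 15*x^4 - 13*x^3 + 2*x^2 + 6*x.
∫_{-1}^{1} of each monomial x^k gives [2/(k+1) if k even, 0 if k odd]. Integrating term-by-term (or equivalently evaluating the antiderivative F(x) = -x^6 + 3*x^5 - 13*x^4/4 + 2*x^3/3 + 3*x^2 at the endpoints):
  F(1) − F(−1) = 29/12 − (-59/12) = 22/3.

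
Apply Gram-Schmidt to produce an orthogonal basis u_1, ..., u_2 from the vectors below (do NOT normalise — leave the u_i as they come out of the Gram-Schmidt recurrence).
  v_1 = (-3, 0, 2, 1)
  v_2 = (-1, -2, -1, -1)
Orthogonal basis:
  u_1 = (-3, 0, 2, 1)
  u_2 = (-1, -2, -1, -1)

Apply the Gram-Schmidt recurrence
  u_1 = v_1
  u_i = v_i − Σ_{j<i} ((v_i · u_j) / (u_j · u_j)) · u_j.

Step by step this gives:
  u_1 = (-3, 0, 2, 1)
  u_2 = (-1, -2, -1, -1)

Orthogonality check:
  u_2 · u_1 = 0 (should be 0)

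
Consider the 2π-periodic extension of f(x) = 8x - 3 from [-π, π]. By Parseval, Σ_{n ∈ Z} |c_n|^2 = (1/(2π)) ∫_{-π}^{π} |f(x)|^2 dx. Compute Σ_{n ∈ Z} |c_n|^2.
Σ |c_n|^2 = 64π^2/3 + 9

Expand and integrate term by term over [-π, π]:
  ∫ (8x)^2 dx = 64·(2π^3/3); ∫ 2·8·(-3)·x dx = 0 (odd integrand); ∫ (-3)^2 dx = 9·2π.
So (1/(2π)) ∫_{-π}^{π} (8x - 3)^2 dx = 64π^2/3 + 9 = 64π^2/3 + 9.
Parseval ⇒ Σ |c_n|^2 = 64π^2/3 + 9.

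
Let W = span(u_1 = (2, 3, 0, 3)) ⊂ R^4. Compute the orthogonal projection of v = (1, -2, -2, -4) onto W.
proj_W(v) = (-16/11, -24/11, 0, -24/11)

Set up U = [u_1 | ... | u_1] ∈ R^(4×1). The projector onto W = col(U) is P = U (U^T U)^(-1) U^T.
Compute U^T U =
  [22],
and U^T v = (-16).
Solve U^T U · c = U^T v for the coefficients: c = (-8/11). The projection is proj_W(v) = U c.
Check: (v - proj_W(v)) · u_1 = 0  (should be 0).
Result: proj_W(v) = (-16/11, -24/11, 0, -24/11).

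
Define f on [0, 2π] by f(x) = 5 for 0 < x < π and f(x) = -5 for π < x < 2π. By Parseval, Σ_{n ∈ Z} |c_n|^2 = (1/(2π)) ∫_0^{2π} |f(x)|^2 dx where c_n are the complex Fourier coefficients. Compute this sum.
Σ |c_n|^2 = 25

Parseval equates the L^2 energy of f (normalised by 1/(2π)) with the ℓ^2 sum of its Fourier coefficients: (1/(2π)) ∫_0^{2π} |f|^2 = Σ |c_n|^2.
Compute the left side: (1/(2π)) [∫_0^π 5^2 dx + ∫_π^{2π} (-5)^2 dx] = (1/(2π)) · (25π + 25π) = (25 + 25)/2 = 25.
So Σ_{n ∈ Z} |c_n|^2 = 25.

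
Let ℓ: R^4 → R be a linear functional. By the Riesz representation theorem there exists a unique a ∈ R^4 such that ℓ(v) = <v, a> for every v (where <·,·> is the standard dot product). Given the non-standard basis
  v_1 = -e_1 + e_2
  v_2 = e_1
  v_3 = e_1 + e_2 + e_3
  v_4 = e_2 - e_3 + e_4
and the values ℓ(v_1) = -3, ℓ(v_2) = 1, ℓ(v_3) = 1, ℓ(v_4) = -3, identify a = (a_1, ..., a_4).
a = (1, -2, 2, 1)

Write a = (a_1, ..., a_4) in the standard basis. For each basis vector v_i, ℓ(v_i) = <v_i, a> is a linear equation in the a_j's. Collect the n equations into a matrix system V a = ℓ, where row i of V is v_i (expressed in the standard basis). Since V is invertible (lower-triangular with 1s on the diagonal, up to permutation), solve by back-substitution:
  V =
[[-1, 1, 0, 0],
 [1, 0, 0, 0],
 [1, 1, 1, 0],
 [0, 1, -1, 1]]
  V a = (-3, 1, 1, -3)
Solving gives a = (1, -2, 2, 1).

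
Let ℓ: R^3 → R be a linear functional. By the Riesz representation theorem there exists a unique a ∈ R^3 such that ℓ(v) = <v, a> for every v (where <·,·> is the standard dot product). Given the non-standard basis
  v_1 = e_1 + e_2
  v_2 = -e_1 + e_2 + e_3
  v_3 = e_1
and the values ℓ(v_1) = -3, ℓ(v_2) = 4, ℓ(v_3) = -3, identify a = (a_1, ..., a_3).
a = (-3, 0, 1)

Write a = (a_1, ..., a_3) in the standard basis. For each basis vector v_i, ℓ(v_i) = <v_i, a> is a linear equation in the a_j's. Collect the n equations into a matrix system V a = ℓ, where row i of V is v_i (expressed in the standard basis). Since V is invertible (lower-triangular with 1s on the diagonal, up to permutation), solve by back-substitution:
  V =
[[1, 1, 0],
 [-1, 1, 1],
 [1, 0, 0]]
  V a = (-3, 4, -3)
Solving gives a = (-3, 0, 1).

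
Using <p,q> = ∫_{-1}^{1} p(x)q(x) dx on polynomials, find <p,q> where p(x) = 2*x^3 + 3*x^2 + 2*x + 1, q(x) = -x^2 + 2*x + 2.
<p,q> = 52/5

Expand the product: p(x)·q(x) = -2*x^5 + x^4 + 8*x^3 + 9*x^2 + 6*x + 2.
∫_{-1}^{1} of each monomial x^k gives [2/(k+1) if k even, 0 if k odd]. Integrating term-by-term (or equivalently evaluating the antiderivative F(x) = -x^6/3 + x^5/5 + 2*x^4 + 3*x^3 + 3*x^2 + 2*x at the endpoints):
  F(1) − F(−1) = 148/15 − (-8/15) = 52/5.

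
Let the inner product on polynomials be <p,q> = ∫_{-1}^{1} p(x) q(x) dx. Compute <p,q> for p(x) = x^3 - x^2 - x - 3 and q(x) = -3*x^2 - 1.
<p,q> = 208/15

Expand the product: p(x)·q(x) = -3*x^5 + 3*x^4 + 2*x^3 + 10*x^2 + x + 3.
∫_{-1}^{1} of each monomial x^k gives [2/(k+1) if k even, 0 if k odd]. Integrating term-by-term (or equivalently evaluating the antiderivative F(x) = -x^6/2 + 3*x^5/5 + x^4/2 + 10*x^3/3 + x^2/2 + 3*x at the endpoints):
  F(1) − F(−1) = 223/30 − (-193/30) = 208/15.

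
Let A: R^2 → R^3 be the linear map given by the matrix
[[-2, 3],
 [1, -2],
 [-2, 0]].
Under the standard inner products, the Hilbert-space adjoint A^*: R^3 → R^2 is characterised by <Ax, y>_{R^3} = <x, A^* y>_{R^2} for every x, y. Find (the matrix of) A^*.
A^* = A^T =
[[-2, 1, -2],
 [3, -2, 0]]

For real matrices with standard dot products, the defining identity <Ax, y> = <x, A^* y> gives (Ax)^T y = x^T (A^*) y, i.e. x^T A^T y = x^T (A^*) y. Since this holds for all x, y, we must have A^* = A^T. Therefore
A^* =
[[-2, 1, -2],
 [3, -2, 0]].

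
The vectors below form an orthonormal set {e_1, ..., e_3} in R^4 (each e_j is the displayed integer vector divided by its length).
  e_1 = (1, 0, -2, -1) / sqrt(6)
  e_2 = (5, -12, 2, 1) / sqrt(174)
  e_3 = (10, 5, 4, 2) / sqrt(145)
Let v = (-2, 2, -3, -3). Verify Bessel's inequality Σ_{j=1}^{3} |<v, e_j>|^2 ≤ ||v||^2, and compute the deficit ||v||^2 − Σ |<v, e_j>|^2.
Σ |<v, e_j>|^2 = 121/5; ||v||^2 = 26; deficit = 9/5

Write each e_j = u_j / sqrt(<u_j, u_j>) where u_j is the displayed integer vector. Then <v, e_j> = <v, u_j> / sqrt(<u_j, u_j>), so |<v, e_j>|^2 = <v, u_j>^2 / <u_j, u_j>.
Coefficients: <v, e_1> = 7/sqrt(6), <v, e_2> = -43/sqrt(174), <v, e_3> = -28/sqrt(145).
Square and sum: Σ |<v, e_j>|^2 = 121/5.
Compute ||v||^2 = v·v = 26.
Deficit = 26 − 121/5 = 9/5 ≥ 0, confirming Bessel's inequality. (The deficit equals ||v − Σ <v,e_j> e_j||^2, the squared distance from v to span{e_j}.)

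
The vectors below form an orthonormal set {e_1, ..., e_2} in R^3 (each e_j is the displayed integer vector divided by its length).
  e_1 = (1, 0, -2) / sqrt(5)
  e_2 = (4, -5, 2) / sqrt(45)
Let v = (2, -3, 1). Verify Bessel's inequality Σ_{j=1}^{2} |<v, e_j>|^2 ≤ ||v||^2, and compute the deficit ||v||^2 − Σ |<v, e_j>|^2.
Σ |<v, e_j>|^2 = 125/9; ||v||^2 = 14; deficit = 1/9

Write each e_j = u_j / sqrt(<u_j, u_j>) where u_j is the displayed integer vector. Then <v, e_j> = <v, u_j> / sqrt(<u_j, u_j>), so |<v, e_j>|^2 = <v, u_j>^2 / <u_j, u_j>.
Coefficients: <v, e_1> = 0/sqrt(5), <v, e_2> = 25/sqrt(45).
Square and sum: Σ |<v, e_j>|^2 = 125/9.
Compute ||v||^2 = v·v = 14.
Deficit = 14 − 125/9 = 1/9 ≥ 0, confirming Bessel's inequality. (The deficit equals ||v − Σ <v,e_j> e_j||^2, the squared distance from v to span{e_j}.)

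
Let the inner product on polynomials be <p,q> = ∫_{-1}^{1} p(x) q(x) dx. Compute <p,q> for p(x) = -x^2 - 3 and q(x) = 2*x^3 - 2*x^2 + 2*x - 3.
<p,q> = 124/5

Expand the product: p(x)·q(x) = -2*x^5 + 2*x^4 - 8*x^3 + 9*x^2 - 6*x + 9.
∫_{-1}^{1} of each monomial x^k gives [2/(k+1) if k even, 0 if k odd]. Integrating term-by-term (or equivalently evaluating the antiderivative F(x) = -x^6/3 + 2*x^5/5 - 2*x^4 + 3*x^3 - 3*x^2 + 9*x at the endpoints):
  F(1) − F(−1) = 106/15 − (-266/15) = 124/5.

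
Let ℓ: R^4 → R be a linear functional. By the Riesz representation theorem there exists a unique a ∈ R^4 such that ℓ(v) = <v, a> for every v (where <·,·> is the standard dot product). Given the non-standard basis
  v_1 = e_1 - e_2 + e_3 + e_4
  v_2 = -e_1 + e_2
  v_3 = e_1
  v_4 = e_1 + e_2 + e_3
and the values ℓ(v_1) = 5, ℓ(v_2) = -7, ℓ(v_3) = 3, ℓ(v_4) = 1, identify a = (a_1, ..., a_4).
a = (3, -4, 2, -4)

Write a = (a_1, ..., a_4) in the standard basis. For each basis vector v_i, ℓ(v_i) = <v_i, a> is a linear equation in the a_j's. Collect the n equations into a matrix system V a = ℓ, where row i of V is v_i (expressed in the standard basis). Since V is invertible (lower-triangular with 1s on the diagonal, up to permutation), solve by back-substitution:
  V =
[[1, -1, 1, 1],
 [-1, 1, 0, 0],
 [1, 0, 0, 0],
 [1, 1, 1, 0]]
  V a = (5, -7, 3, 1)
Solving gives a = (3, -4, 2, -4).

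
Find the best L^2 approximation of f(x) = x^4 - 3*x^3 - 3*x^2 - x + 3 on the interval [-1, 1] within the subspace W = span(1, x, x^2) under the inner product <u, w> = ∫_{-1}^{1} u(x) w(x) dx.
g(x) = -15*x^2/7 - 14*x/5 + 102/35

The best approximation g ∈ W is the orthogonal projection of f onto W. Writing g = a_0 + a_1 x + a_2 x^2, the coefficients solve the normal equations G · a = b where
  G_{ij} = <φ_i, φ_j> and b_i = <f, φ_i>, with φ_0 = 1, φ_1 = x, φ_2 = x^2.
G =
  [2, 0, 2/3]
  [0, 2/3, 0]
  [2/3, 0, 2/5],
b = (22/5, -28/15, 38/35).
Solving gives a_0 = 102/35, a_1 = -14/5, a_2 = -15/7, so
  g(x) = -15*x^2/7 - 14*x/5 + 102/35.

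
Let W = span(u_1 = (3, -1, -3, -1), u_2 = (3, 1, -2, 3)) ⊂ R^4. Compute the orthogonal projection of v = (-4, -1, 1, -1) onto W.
proj_W(v) = (-318/113, -116/339, 737/339, -550/339)

Set up U = [u_1 | ... | u_2] ∈ R^(4×2). The projector onto W = col(U) is P = U (U^T U)^(-1) U^T.
Compute U^T U =
  [20, 11]
  [11, 23],
and U^T v = (-13, -18).
Solve U^T U · c = U^T v for the coefficients: c = (-101/339, -217/339). The projection is proj_W(v) = U c.
Check: (v - proj_W(v)) · u_1 = 0  (should be 0).
Check: (v - proj_W(v)) · u_2 = 0  (should be 0).
Result: proj_W(v) = (-318/113, -116/339, 737/339, -550/339).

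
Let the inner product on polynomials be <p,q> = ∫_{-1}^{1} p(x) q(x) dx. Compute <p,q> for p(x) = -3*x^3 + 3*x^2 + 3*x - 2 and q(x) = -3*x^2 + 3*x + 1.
<p,q> = 4/5

Expand the product: p(x)·q(x) = 9*x^5 - 18*x^4 - 3*x^3 + 18*x^2 - 3*x - 2.
∫_{-1}^{1} of each monomial x^k gives [2/(k+1) if k even, 0 if k odd]. Integrating term-by-term (or equivalently evaluating the antiderivative F(x) = 3*x^6/2 - 18*x^5/5 - 3*x^4/4 + 6*x^3 - 3*x^2/2 - 2*x at the endpoints):
  F(1) − F(−1) = -7/20 − (-23/20) = 4/5.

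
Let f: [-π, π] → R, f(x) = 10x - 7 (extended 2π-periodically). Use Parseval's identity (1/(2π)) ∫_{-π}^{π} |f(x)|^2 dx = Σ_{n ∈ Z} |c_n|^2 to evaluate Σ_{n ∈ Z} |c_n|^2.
Σ |c_n|^2 = 100π^2/3 + 49

Expand and integrate term by term over [-π, π]:
  ∫ (10x)^2 dx = 100·(2π^3/3); ∫ 2·10·(-7)·x dx = 0 (odd integrand); ∫ (-7)^2 dx = 49·2π.
So (1/(2π)) ∫_{-π}^{π} (10x - 7)^2 dx = 100π^2/3 + 49 = 100π^2/3 + 49.
Parseval ⇒ Σ |c_n|^2 = 100π^2/3 + 49.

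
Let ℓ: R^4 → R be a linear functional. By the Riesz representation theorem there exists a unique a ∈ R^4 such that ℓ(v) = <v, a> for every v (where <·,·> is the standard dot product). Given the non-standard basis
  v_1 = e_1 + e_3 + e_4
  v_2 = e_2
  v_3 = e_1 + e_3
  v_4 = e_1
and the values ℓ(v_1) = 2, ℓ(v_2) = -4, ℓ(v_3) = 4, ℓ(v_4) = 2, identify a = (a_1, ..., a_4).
a = (2, -4, 2, -2)

Write a = (a_1, ..., a_4) in the standard basis. For each basis vector v_i, ℓ(v_i) = <v_i, a> is a linear equation in the a_j's. Collect the n equations into a matrix system V a = ℓ, where row i of V is v_i (expressed in the standard basis). Since V is invertible (lower-triangular with 1s on the diagonal, up to permutation), solve by back-substitution:
  V =
[[1, 0, 1, 1],
 [0, 1, 0, 0],
 [1, 0, 1, 0],
 [1, 0, 0, 0]]
  V a = (2, -4, 4, 2)
Solving gives a = (2, -4, 2, -2).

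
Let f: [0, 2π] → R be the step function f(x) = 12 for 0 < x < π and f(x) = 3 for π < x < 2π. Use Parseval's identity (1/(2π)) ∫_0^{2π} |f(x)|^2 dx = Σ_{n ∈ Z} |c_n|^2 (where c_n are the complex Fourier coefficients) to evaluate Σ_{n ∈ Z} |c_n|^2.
Σ |c_n|^2 = 153/2

Parseval equates the L^2 energy of f (normalised by 1/(2π)) with the ℓ^2 sum of its Fourier coefficients: (1/(2π)) ∫_0^{2π} |f|^2 = Σ |c_n|^2.
Compute the left side: (1/(2π)) [∫_0^π 12^2 dx + ∫_π^{2π} 3^2 dx] = (1/(2π)) · (144π + 9π) = (144 + 9)/2 = 153/2.
So Σ_{n ∈ Z} |c_n|^2 = 153/2.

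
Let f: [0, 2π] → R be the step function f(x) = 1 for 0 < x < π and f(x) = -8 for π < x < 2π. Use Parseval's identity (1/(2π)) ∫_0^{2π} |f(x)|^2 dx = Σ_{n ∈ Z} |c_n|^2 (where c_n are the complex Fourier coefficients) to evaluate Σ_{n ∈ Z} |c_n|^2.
Σ |c_n|^2 = 65/2

Parseval equates the L^2 energy of f (normalised by 1/(2π)) with the ℓ^2 sum of its Fourier coefficients: (1/(2π)) ∫_0^{2π} |f|^2 = Σ |c_n|^2.
Compute the left side: (1/(2π)) [∫_0^π 1^2 dx + ∫_π^{2π} (-8)^2 dx] = (1/(2π)) · (1π + 64π) = (1 + 64)/2 = 65/2.
So Σ_{n ∈ Z} |c_n|^2 = 65/2.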